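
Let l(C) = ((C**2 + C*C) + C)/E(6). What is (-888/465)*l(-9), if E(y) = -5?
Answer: 45288/775 ≈ 58.436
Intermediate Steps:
l(C) = -2*C**2/5 - C/5 (l(C) = ((C**2 + C*C) + C)/(-5) = ((C**2 + C**2) + C)*(-1/5) = (2*C**2 + C)*(-1/5) = (C + 2*C**2)*(-1/5) = -2*C**2/5 - C/5)
(-888/465)*l(-9) = (-888/465)*(-1/5*(-9)*(1 + 2*(-9))) = (-888*1/465)*(-1/5*(-9)*(1 - 18)) = -(-296)*(-9)*(-17)/775 = -296/155*(-153/5) = 45288/775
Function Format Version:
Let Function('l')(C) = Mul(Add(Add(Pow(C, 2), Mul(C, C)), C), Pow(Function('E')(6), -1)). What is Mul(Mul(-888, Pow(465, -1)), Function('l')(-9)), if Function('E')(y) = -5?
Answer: Rational(45288, 775) ≈ 58.436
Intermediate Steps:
Function('l')(C) = Add(Mul(Rational(-2, 5), Pow(C, 2)), Mul(Rational(-1, 5), C)) (Function('l')(C) = Mul(Add(Add(Pow(C, 2), Mul(C, C)), C), Pow(-5, -1)) = Mul(Add(Add(Pow(C, 2), Pow(C, 2)), C), Rational(-1, 5)) = Mul(Add(Mul(2, Pow(C, 2)), C), Rational(-1, 5)) = Mul(Add(C, Mul(2, Pow(C, 2))), Rational(-1, 5)) = Add(Mul(Rational(-2, 5), Pow(C, 2)), Mul(Rational(-1, 5), C)))
Mul(Mul(-888, Pow(465, -1)), Function('l')(-9)) = Mul(Mul(-888, Pow(465, -1)), Mul(Rational(-1, 5), -9, Add(1, Mul(2, -9)))) = Mul(Mul(-888, Rational(1, 465)), Mul(Rational(-1, 5), -9, Add(1, -18))) = Mul(Rational(-296, 155), Mul(Rational(-1, 5), -9, -17)) = Mul(Rational(-296, 155), Rational(-153, 5)) = Rational(45288, 775)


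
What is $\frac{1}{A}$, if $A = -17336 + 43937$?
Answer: $\frac{1}{26601} \approx 3.7593 \cdot 10^{-5}$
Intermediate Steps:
$A = 26601$
$\frac{1}{A} = \frac{1}{26601}$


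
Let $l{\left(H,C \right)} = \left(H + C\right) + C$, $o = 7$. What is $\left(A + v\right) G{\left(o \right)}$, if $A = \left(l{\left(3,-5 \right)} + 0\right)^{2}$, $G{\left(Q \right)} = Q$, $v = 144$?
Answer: $1351$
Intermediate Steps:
$l{\left(H,C \right)} = H + 2 C$ ($l{\left(H,C \right)} = \left(C + H\right) + C = H + 2 C$)
$A = 49$ ($A = \left(\left(3 + 2 \left(-5\right)\right) + 0\right)^{2} = \left(\left(3 - 10\right) + 0\right)^{2} = \left(-7 + 0\right)^{2} = \left(-7\right)^{2} = 49$)
$\left(A + v\right) G{\left(o \right)} = \left(49 + 144\right) 7 = 193 \cdot 7 = 1351$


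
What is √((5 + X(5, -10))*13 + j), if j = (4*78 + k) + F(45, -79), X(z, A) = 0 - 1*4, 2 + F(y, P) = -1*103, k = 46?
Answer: √266 ≈ 16.310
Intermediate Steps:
F(y, P) = -105 (F(y, P) = -2 - 1*103 = -2 - 103 = -105)
X(z, A) = -4 (X(z, A) = 0 - 4 = -4)
j = 253 (j = (4*78 + 46) - 105 = (312 + 46) - 105 = 358 - 105 = 253)
√((5 + X(5, -10))*13 + j) = √((5 - 4)*13 + 253) = √(1*13 + 253) = √(13 + 253) = √266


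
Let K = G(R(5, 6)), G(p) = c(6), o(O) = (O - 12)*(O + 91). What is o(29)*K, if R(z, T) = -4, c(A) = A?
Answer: 12240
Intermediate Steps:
o(O) = (-12 + O)*(91 + O)
G(p) = 6
K = 6
o(29)*K = (-1092 + 29² + 79*29)*6 = (-1092 + 841 + 2291)*6 = 2040*6 = 12240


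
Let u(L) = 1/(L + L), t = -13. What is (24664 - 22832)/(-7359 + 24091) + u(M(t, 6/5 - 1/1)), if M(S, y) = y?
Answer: 21831/8366 ≈ 2.6095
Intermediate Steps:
u(L) = 1/(2*L)
(24664 - 22832)/(-7359 + 24091) + u(M(t, 6/5 - 1/1)) = (24664 - 22832)/(-7359 + 24091) + 1/(2*(6/5 - 1/1)) = 1832/16732 + 1/(2*(6*(⅕) - 1*1)) = 1832*(1/16732) + 1/(2*(6/5 - 1)) = 458/4183 + 1/(2*(⅕)) = 458/4183 + (½)*5 = 458/4183 + 5/2 = 21831/8366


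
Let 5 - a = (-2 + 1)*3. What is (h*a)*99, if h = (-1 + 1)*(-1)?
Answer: 0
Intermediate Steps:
a = 8 (a = 5 - (-2 + 1)*3 = 5 - (-1)*3 = 5 - 1*(-3) = 5 + 3 = 8)
h = 0 (h = 0*(-1) = 0)
(h*a)*99 = (0*8)*99 = 0*99 = 0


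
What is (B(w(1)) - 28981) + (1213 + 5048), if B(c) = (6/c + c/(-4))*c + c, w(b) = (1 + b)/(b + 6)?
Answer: -1112973/49 ≈ -22714.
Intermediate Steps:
w(b) = (1 + b)/(6 + b)
B(c) = c + c*(6/c - c/4) (B(c) = (6/c + c*(-¼))*c + c = (6/c - c/4)*c + c = c*(6/c - c/4) + c = c + c*(6/c - c/4))
(B(w(1)) - 28981) + (1213 + 5048) = ((6 + (1 + 1)/(6 + 1) - (1 + 1)²/(6 + 1)²/4) - 28981) + (1213 + 5048) = ((6 + 2/7 - (2/7)²/4) - 28981) + 6261 = ((6 + 2/7 - ¼*4/49) - 28981) + 6261 = ((6 + 2/7 - 1/49) - 28981) + 6261 = (307/49 - 28981) + 6261 = -1419762/49 + 6261 = -1112973/49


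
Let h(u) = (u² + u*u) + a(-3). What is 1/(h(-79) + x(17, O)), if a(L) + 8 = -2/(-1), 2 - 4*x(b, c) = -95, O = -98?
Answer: 4/50001 ≈ 7.9998e-5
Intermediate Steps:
x(b, c) = 97/4 (x(b, c) = ½ - ¼*(-95) = ½ + 95/4 = 97/4)
a(L) = -6 (a(L) = -8 - 2/(-1) = -8 - 2*(-1) = -8 + 2 = -6)
h(u) = -6 + 2*u² (h(u) = (u² + u*u) - 6 = (u² + u²) - 6 = 2*u² - 6 = -6 + 2*u²)
1/(h(-79) + x(17, O)) = 1/((-6 + 2*(-79)²) + 97/4) = 1/((-6 + 2*6241) + 97/4) = 1/((-6 + 12482) + 97/4) = 1/(12476 + 97/4) = 1/(50001/4) = 4/50001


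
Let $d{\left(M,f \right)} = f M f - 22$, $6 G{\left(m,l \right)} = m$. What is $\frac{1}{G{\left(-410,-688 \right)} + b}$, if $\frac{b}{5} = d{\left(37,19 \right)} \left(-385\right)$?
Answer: $- \frac{3}{77009830} \approx -3.8956 \cdot 10^{-8}$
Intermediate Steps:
$G{\left(m,l \right)} = \frac{m}{6}$
$d{\left(M,f \right)} = -22 + M f^{2}$ ($d{\left(M,f \right)} = M f f - 22 = M f^{2} - 22 = -22 + M f^{2}$)
$b = -25669875$ ($b = 5 \left(-22 + 37 \cdot 19^{2}\right) \left(-385\right) = 5 \left(-22 + 37 \cdot 361\right) \left(-385\right) = 5 \left(-22 + 13357\right) \left(-385\right) = 5 \cdot 13335 \left(-385\right) = 5 \left(-5133975\right) = -25669875$)
$\frac{1}{G{\left(-410,-688 \right)} + b} = \frac{1}{\frac{1}{6} \left(-410\right) - 25669875} = \frac{1}{- \frac{205}{3} - 25669875} = \frac{1}{- \frac{77009830}{3}} = - \frac{3}{77009830}$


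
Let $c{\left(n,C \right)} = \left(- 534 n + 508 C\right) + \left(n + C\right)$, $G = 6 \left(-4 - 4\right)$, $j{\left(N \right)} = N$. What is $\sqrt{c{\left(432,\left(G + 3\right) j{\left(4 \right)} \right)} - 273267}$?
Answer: $3 i \sqrt{66127} \approx 771.46 i$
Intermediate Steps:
$G = -48$ ($G = 6 \left(-8\right) = -48$)
$c{\left(n,C \right)} = - 533 n + 509 C$ ($c{\left(n,C \right)} = \left(- 534 n + 508 C\right) + \left(C + n\right) = - 533 n + 509 C$)
$\sqrt{c{\left(432,\left(G + 3\right) j{\left(4 \right)} \right)} - 273267} = \sqrt{\left(\left(-533\right) 432 + 509 \left(-48 + 3\right) 4\right) - 273267} = \sqrt{\left(-230256 + 509 \left(\left(-45\right) 4\right)\right) - 273267} = \sqrt{\left(-230256 + 509 \left(-180\right)\right) - 273267} = \sqrt{\left(-230256 - 91620\right) - 273267} = \sqrt{-321876 - 273267} = \sqrt{-595143} = 3 i \sqrt{66127}$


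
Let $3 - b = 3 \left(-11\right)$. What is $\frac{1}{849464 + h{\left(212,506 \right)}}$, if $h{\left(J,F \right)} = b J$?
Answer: $\frac{1}{857096} \approx 1.1667 \cdot 10^{-6}$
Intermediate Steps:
$b = 36$ ($b = 3 - 3 \left(-11\right) = 3 - -33 = 3 + 33 = 36$)
$h{\left(J,F \right)} = 36 J$
$\frac{1}{849464 + h{\left(212,506 \right)}} = \frac{1}{849464 + 36 \cdot 212} = \frac{1}{849464 + 7632} = \frac{1}{857096}$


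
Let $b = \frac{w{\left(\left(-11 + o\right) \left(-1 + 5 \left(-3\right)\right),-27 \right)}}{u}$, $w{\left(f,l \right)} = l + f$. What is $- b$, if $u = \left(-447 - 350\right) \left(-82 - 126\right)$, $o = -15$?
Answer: $- \frac{389}{165776} \approx -0.0023465$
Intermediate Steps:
$u = 165776$ ($u = \left(-797\right) \left(-208\right) = 165776$)
$w{\left(f,l \right)} = f + l$
$b = \frac{389}{165776}$ ($b = \frac{\left(-11 - 15\right) \left(-1 + 5 \left(-3\right)\right) - 27}{165776} = \left(- 26 \left(-1 - 15\right) - 27\right) \frac{1}{165776} = \left(\left(-26\right) \left(-16\right) - 27\right) \frac{1}{165776} = \left(416 - 27\right) \frac{1}{165776} = 389 \cdot \frac{1}{165776} = \frac{389}{165776} \approx 0.0023465$)
$- b = \left(-1\right) \frac{389}{165776} = - \frac{389}{165776}$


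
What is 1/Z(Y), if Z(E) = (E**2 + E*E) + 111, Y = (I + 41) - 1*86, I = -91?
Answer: 1/37103 ≈ 2.6952e-5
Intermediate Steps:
Y = -136 (Y = (-91 + 41) - 1*86 = -50 - 86 = -136)
Z(E) = 111 + 2*E**2 (Z(E) = (E**2 + E**2) + 111 = 2*E**2 + 111 = 111 + 2*E**2)
1/Z(Y) = 1/(111 + 2*(-136)**2) = 1/(111 + 2*18496) = 1/(111 + 36992) = 1/37103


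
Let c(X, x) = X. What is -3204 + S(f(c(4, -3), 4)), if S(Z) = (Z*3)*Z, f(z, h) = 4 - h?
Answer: -3204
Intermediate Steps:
S(Z) = 3*Z² (S(Z) = (3*Z)*Z = 3*Z²)
-3204 + S(f(c(4, -3), 4)) = -3204 + 3*(4 - 1*4)² = -3204 + 3*(4 - 4)² = -3204 + 3*0² = -3204 + 3*0 = -3204 + 0 = -3204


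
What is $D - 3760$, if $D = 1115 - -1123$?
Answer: $-1522$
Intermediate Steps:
$D = 2238$ ($D = 1115 + 1123 = 2238$)
$D - 3760 = 2238 - 3760 = -1522$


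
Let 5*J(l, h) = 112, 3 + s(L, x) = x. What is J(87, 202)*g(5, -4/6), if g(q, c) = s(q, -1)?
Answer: -448/5 ≈ -89.600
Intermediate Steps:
s(L, x) = -3 + x
g(q, c) = -4 (g(q, c) = -3 - 1 = -4)
J(l, h) = 112/5 (J(l, h) = (⅕)*112 = 112/5)
J(87, 202)*g(5, -4/6) = (112/5)*(-4) = -448/5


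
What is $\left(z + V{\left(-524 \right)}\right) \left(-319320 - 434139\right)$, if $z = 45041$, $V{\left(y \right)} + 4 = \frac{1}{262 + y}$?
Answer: $- \frac{8890584888087}{262} \approx -3.3934 \cdot 10^{10}$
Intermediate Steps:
$V{\left(y \right)} = -4 + \frac{1}{262 + y}$
$\left(z + V{\left(-524 \right)}\right) \left(-319320 - 434139\right) = \left(45041 + \frac{-1047 - -2096}{262 - 524}\right) \left(-319320 - 434139\right) = \left(45041 + \frac{-1047 + 2096}{-262}\right) \left(-753459\right) = \left(45041 - \frac{1049}{262}\right) \left(-753459\right) = \frac{11799693}{262} \left(-753459\right) = - \frac{8890584888087}{262}$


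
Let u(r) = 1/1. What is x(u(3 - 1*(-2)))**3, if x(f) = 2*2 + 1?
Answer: 125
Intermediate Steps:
u(r) = 1
x(f) = 5 (x(f) = 4 + 1 = 5)
x(u(3 - 1*(-2)))**3 = 5**3 = 125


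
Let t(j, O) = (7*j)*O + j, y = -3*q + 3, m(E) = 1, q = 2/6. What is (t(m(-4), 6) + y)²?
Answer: 2025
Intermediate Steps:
q = ⅓ (q = 2*(⅙) = ⅓ ≈ 0.33333)
y = 2 (y = -3*⅓ + 3 = -1 + 3 = 2)
t(j, O) = j + 7*O*j (t(j, O) = 7*O*j + j = j + 7*O*j)
(t(m(-4), 6) + y)² = (1*(1 + 7*6) + 2)² = (1*(1 + 42) + 2)² = (1*43 + 2)² = (43 + 2)² = 45² = 2025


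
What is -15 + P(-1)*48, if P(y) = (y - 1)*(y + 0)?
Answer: 81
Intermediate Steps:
P(y) = y*(-1 + y) (P(y) = (-1 + y)*y = y*(-1 + y))
-15 + P(-1)*48 = -15 - (-1 - 1)*48 = -15 - 1*(-2)*48 = -15 + 2*48 = -15 + 96 = 81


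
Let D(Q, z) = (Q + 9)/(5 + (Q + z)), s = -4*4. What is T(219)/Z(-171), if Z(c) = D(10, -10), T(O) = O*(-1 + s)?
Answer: -18615/19 ≈ -979.74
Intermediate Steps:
s = -16
T(O) = -17*O (T(O) = O*(-1 - 16) = O*(-17) = -17*O)
D(Q, z) = (9 + Q)/(5 + Q + z)
Z(c) = 19/5 (Z(c) = (9 + 10)/(5 + 10 - 10) = 19/5)
T(219)/Z(-171) = (-17*219)/(19/5) = -3723*5/19 = -18615/19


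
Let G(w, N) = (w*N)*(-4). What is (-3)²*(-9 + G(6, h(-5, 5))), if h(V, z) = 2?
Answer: -513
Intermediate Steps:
G(w, N) = -4*N*w (G(w, N) = (N*w)*(-4) = -4*N*w)
(-3)²*(-9 + G(6, h(-5, 5))) = (-3)²*(-9 - 4*2*6) = 9*(-9 - 48) = 9*(-57) = -513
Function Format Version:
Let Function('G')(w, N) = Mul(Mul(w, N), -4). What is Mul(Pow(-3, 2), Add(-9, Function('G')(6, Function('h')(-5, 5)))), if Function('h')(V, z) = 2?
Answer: -513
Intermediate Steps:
Function('G')(w, N) = Mul(-4, N, w) (Function('G')(w, N) = Mul(Mul(N, w), -4) = Mul(-4, N, w))
Mul(Pow(-3, 2), Add(-9, Function('G')(6, Function('h')(-5, 5)))) = Mul(Pow(-3, 2), Add(-9, Mul(-4, 2, 6))) = Mul(9, Add(-9, -48)) = Mul(9, -57) = -513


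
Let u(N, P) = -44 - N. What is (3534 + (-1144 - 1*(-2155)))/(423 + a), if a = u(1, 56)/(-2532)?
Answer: 1278660/119009 ≈ 10.744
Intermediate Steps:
a = 15/844 (a = (-44 - 1*1)/(-2532) = (-44 - 1)*(-1/2532) = -45*(-1/2532) = 15/844 ≈ 0.017772)
(3534 + (-1144 - 1*(-2155)))/(423 + a) = (3534 + (-1144 - 1*(-2155)))/(423 + 15/844) = (3534 + (-1144 + 2155))/(357027/844) = (3534 + 1011)*(844/357027) = 4545*(844/357027) = 1278660/119009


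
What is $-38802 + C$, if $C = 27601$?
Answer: $-11201$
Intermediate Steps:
$-38802 + C = -38802 + 27601 = -11201$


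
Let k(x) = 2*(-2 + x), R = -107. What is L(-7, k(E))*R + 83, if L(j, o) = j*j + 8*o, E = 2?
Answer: -5160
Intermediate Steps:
k(x) = -4 + 2*x
L(j, o) = j² + 8*o
L(-7, k(E))*R + 83 = ((-7)² + 8*(-4 + 2*2))*(-107) + 83 = (49 + 8*(-4 + 4))*(-107) + 83 = (49 + 8*0)*(-107) + 83 = (49 + 0)*(-107) + 83 = 49*(-107) + 83 = -5243 + 83 = -5160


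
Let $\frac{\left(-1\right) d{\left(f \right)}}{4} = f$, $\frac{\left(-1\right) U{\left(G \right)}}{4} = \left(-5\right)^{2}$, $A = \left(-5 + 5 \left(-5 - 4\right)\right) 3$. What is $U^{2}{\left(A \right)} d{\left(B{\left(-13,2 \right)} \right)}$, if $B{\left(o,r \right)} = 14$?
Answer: $-560000$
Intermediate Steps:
$A = -150$ ($A = \left(-5 + 5 \left(-9\right)\right) 3 = \left(-5 - 45\right) 3 = \left(-50\right) 3 = -150$)
$U{\left(G \right)} = -100$ ($U{\left(G \right)} = - 4 \left(-5\right)^{2} = \left(-4\right) 25 = -100$)
$d{\left(f \right)} = - 4 f$
$U^{2}{\left(A \right)} d{\left(B{\left(-13,2 \right)} \right)} = \left(-100\right)^{2} \left(\left(-4\right) 14\right) = 10000 \left(-56\right) = -560000$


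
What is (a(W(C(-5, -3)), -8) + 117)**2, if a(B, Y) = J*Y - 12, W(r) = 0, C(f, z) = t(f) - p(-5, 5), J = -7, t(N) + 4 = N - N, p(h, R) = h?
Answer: 25921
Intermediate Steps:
t(N) = -4 (t(N) = -4 + (N - N) = -4 + 0 = -4)
C(f, z) = 1 (C(f, z) = -4 - 1*(-5) = -4 + 5 = 1)
a(B, Y) = -12 - 7*Y (a(B, Y) = -7*Y - 12 = -12 - 7*Y)
(a(W(C(-5, -3)), -8) + 117)**2 = ((-12 - 7*(-8)) + 117)**2 = ((-12 + 56) + 117)**2 = (44 + 117)**2 = 161**2 = 25921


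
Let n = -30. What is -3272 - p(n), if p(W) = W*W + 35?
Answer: -4207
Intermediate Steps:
p(W) = 35 + W**2 (p(W) = W**2 + 35 = 35 + W**2)
-3272 - p(n) = -3272 - (35 + (-30)**2) = -3272 - (35 + 900) = -3272 - 1*935 = -3272 - 935 = -4207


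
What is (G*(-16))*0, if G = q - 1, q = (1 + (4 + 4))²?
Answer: 0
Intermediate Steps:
q = 81 (q = (1 + 8)² = 9² = 81)
G = 80 (G = 81 - 1 = 80)
(G*(-16))*0 = (80*(-16))*0 = -1280*0 = 0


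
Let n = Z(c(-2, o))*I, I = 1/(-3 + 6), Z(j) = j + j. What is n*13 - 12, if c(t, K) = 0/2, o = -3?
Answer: -12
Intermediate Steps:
c(t, K) = 0 (c(t, K) = 0*(½) = 0)
Z(j) = 2*j
I = ⅓ (I = 1/3 = ⅓ ≈ 0.33333)
n = 0 (n = (2*0)*(⅓) = 0*(⅓) = 0)
n*13 - 12 = 0*13 - 12 = 0 - 12 = -12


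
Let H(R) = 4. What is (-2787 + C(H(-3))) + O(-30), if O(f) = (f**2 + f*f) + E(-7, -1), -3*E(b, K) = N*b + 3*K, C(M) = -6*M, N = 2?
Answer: -3016/3 ≈ -1005.3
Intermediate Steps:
E(b, K) = -K - 2*b/3 (E(b, K) = -(2*b + 3*K)/3 = -K - 2*b/3)
O(f) = 17/3 + 2*f**2 (O(f) = (f**2 + f*f) + (-1*(-1) - 2/3*(-7)) = (f**2 + f**2) + (1 + 14/3) = 2*f**2 + 17/3 = 17/3 + 2*f**2)
(-2787 + C(H(-3))) + O(-30) = (-2787 - 6*4) + (17/3 + 2*(-30)**2) = (-2787 - 24) + (17/3 + 2*900) = -2811 + (17/3 + 1800) = -2811 + 5417/3 = -3016/3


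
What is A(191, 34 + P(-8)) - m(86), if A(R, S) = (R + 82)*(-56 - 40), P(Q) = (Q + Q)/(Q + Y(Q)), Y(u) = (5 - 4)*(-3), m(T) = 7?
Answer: -26215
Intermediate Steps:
Y(u) = -3 (Y(u) = 1*(-3) = -3)
P(Q) = 2*Q/(-3 + Q) (P(Q) = (Q + Q)/(Q - 3) = (2*Q)/(-3 + Q) = 2*Q/(-3 + Q))
A(R, S) = -7872 - 96*R (A(R, S) = (82 + R)*(-96) = -7872 - 96*R)
A(191, 34 + P(-8)) - m(86) = (-7872 - 96*191) - 1*7 = (-7872 - 18336) - 7 = -26208 - 7 = -26215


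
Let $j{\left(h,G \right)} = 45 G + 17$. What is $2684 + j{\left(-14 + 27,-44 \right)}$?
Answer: $721$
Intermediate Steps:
$j{\left(h,G \right)} = 17 + 45 G$
$2684 + j{\left(-14 + 27,-44 \right)} = 2684 + \left(17 + 45 \left(-44\right)\right) = 2684 + \left(17 - 1980\right) = 2684 - 1963 = 721$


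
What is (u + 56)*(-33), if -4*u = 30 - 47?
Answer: -7953/4 ≈ -1988.3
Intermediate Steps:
u = 17/4 (u = -(30 - 47)/4 = -1/4*(-17) = 17/4 ≈ 4.2500)
(u + 56)*(-33) = (17/4 + 56)*(-33) = (241/4)*(-33) = -7953/4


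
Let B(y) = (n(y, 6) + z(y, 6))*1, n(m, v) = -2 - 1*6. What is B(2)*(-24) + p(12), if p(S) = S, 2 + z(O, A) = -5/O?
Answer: 312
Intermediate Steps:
z(O, A) = -2 - 5/O
n(m, v) = -8 (n(m, v) = -2 - 6 = -8)
B(y) = -10 - 5/y (B(y) = (-8 + (-2 - 5/y))*1 = (-10 - 5/y)*1 = -10 - 5/y)
B(2)*(-24) + p(12) = (-10 - 5/2)*(-24) + 12 = -25/2*(-24) + 12 = 300 + 12 = 312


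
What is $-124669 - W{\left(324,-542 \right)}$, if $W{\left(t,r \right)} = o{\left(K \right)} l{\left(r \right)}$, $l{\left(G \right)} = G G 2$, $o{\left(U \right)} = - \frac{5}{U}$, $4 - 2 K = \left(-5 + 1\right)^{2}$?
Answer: $- \frac{1842827}{3} \approx -6.1428 \cdot 10^{5}$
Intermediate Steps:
$K = -6$ ($K = 2 - \frac{\left(-5 + 1\right)^{2}}{2} = 2 - \frac{\left(-4\right)^{2}}{2} = 2 - 8 = -6$)
$l{\left(G \right)} = 2 G^{2}$ ($l{\left(G \right)} = G^{2} \cdot 2 = 2 G^{2}$)
$W{\left(t,r \right)} = \frac{5 r^{2}}{3}$ ($W{\left(t,r \right)} = - \frac{5}{-6} \cdot 2 r^{2} = \left(-5\right) \left(- \frac{1}{6}\right) 2 r^{2} = \frac{5 \cdot 2 r^{2}}{6} = \frac{5 r^{2}}{3}$)
$-124669 - W{\left(324,-542 \right)} = -124669 - \frac{5 \left(-542\right)^{2}}{3} = -124669 - \frac{5}{3} \cdot 293764 = -124669 - \frac{1468820}{3} = - \frac{1842827}{3}$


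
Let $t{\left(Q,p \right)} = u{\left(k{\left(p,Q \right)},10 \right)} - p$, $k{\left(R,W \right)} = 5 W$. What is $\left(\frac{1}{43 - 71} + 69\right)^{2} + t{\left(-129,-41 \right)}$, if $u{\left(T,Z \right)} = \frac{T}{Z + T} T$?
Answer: $\frac{412402215}{99568} \approx 4141.9$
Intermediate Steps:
$u{\left(T,Z \right)} = \frac{T^{2}}{T + Z}$ ($u{\left(T,Z \right)} = \frac{T}{T + Z} T = \frac{T^{2}}{T + Z}$)
$t{\left(Q,p \right)} = - p + \frac{25 Q^{2}}{10 + 5 Q}$ ($t{\left(Q,p \right)} = \frac{\left(5 Q\right)^{2}}{5 Q + 10} - p = \frac{25 Q^{2}}{10 + 5 Q} - p = - p + \frac{25 Q^{2}}{10 + 5 Q}$)
$\left(\frac{1}{43 - 71} + 69\right)^{2} + t{\left(-129,-41 \right)} = \left(\frac{1}{43 - 71} + 69\right)^{2} + \frac{5 \left(-129\right)^{2} - - 41 \left(2 - 129\right)}{2 - 129} = \left(\frac{1}{-28} + 69\right)^{2} + \frac{5 \cdot 16641 - \left(-41\right) \left(-127\right)}{-127} = \left(- \frac{1}{28} + 69\right)^{2} - \frac{83205 - 5207}{127} = \left(\frac{1931}{28}\right)^{2} - \frac{77998}{127} = \frac{3728761}{784} - \frac{77998}{127} = \frac{412402215}{99568}$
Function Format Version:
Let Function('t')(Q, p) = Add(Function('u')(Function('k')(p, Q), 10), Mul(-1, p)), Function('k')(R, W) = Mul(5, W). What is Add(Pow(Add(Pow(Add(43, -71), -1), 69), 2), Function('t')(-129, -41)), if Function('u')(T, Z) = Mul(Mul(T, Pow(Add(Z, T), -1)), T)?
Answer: Rational(412402215, 99568) ≈ 4141.9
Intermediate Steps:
Function('u')(T, Z) = Mul(Pow(T, 2), Pow(Add(T, Z), -1)) (Function('u')(T, Z) = Mul(Mul(T, Pow(Add(T, Z), -1)), T) = Mul(Pow(T, 2), Pow(Add(T, Z), -1)))
Function('t')(Q, p) = Add(Mul(-1, p), Mul(25, Pow(Q, 2), Pow(Add(10, Mul(5, Q)), -1))) (Function('t')(Q, p) = Add(Mul(Pow(Mul(5, Q), 2), Pow(Add(Mul(5, Q), 10), -1)), Mul(-1, p)) = Add(Mul(Mul(25, Pow(Q, 2)), Pow(Add(10, Mul(5, Q)), -1)), Mul(-1, p)) = Add(Mul(25, Pow(Q, 2), Pow(Add(10, Mul(5, Q)), -1)), Mul(-1, p)) = Add(Mul(-1, p), Mul(25, Pow(Q, 2), Pow(Add(10, Mul(5, Q)), -1))))
Add(Pow(Add(Pow(Add(43, -71), -1), 69), 2), Function('t')(-129, -41)) = Add(Pow(Add(Pow(Add(43, -71), -1), 69), 2), Mul(Pow(Add(2, -129), -1), Add(Mul(5, Pow(-129, 2)), Mul(-1, -41, Add(2, -129))))) = Add(Pow(Add(Pow(-28, -1), 69), 2), Mul(Pow(-127, -1), Add(Mul(5, 16641), Mul(-1, -41, -127)))) = Add(Pow(Add(Rational(-1, 28), 69), 2), Mul(Rational(-1, 127), Add(83205, -5207))) = Add(Pow(Rational(1931, 28), 2), Mul(Rational(-1, 127), 77998)) = Add(Rational(3728761, 784), Rational(-77998, 127)) = Rational(412402215, 99568)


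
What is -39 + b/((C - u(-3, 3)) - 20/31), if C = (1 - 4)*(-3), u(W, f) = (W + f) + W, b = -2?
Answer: -6895/176 ≈ -39.176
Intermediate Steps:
u(W, f) = f + 2*W
C = 9 (C = -3*(-3) = 9)
-39 + b/((C - u(-3, 3)) - 20/31) = -39 - 2/((9 - (3 + 2*(-3))) - 20/31) = -39 - 2/((9 - (3 - 6)) - 20*1/31) = -39 - 2/((9 - 1*(-3)) - 20/31) = -39 - 2/((9 + 3) - 20/31) = -39 - 2/(12 - 20/31) = -39 - 2/352/31 = -39 - 2*31/352 = -39 - 31/176 = -6895/176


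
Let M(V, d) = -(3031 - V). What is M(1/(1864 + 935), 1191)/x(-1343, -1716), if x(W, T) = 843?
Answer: -8483768/2359557 ≈ -3.5955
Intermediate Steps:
M(V, d) = -3031 + V
M(1/(1864 + 935), 1191)/x(-1343, -1716) = (-3031 + 1/(1864 + 935))/843 = (-3031 + 1/2799)*(1/843) = -8483768/2799*1/843 = -8483768/2359557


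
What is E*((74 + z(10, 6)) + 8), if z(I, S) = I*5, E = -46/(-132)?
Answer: 46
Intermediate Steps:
E = 23/66 (E = -46*(-1/132) = 23/66 ≈ 0.34848)
z(I, S) = 5*I
E*((74 + z(10, 6)) + 8) = 23*((74 + 5*10) + 8)/66 = 23*((74 + 50) + 8)/66 = 23*(124 + 8)/66 = (23/66)*132 = 46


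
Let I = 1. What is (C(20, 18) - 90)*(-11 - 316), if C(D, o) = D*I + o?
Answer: 17004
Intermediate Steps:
C(D, o) = D + o (C(D, o) = D*1 + o = D + o)
(C(20, 18) - 90)*(-11 - 316) = ((20 + 18) - 90)*(-11 - 316) = (38 - 90)*(-327) = -52*(-327) = 17004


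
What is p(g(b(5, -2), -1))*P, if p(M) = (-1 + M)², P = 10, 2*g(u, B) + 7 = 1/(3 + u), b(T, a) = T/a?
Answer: 245/2 ≈ 122.50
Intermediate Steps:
g(u, B) = -7/2 + 1/(2*(3 + u))
p(g(b(5, -2), -1))*P = (-1 + (-20 - 35/(-2))/(2*(3 + 5/(-2))))²*10 = (-1 + (-20 - 35*(-1)/2)/(2*(3 + 5*(-½))))²*10 = (-1 + (-20 - 7*(-5/2))/(2*(3 - 5/2)))²*10 = (-1 + (-20 + 35/2)/(2*(½)))²*10 = (-1 + (½)*2*(-5/2))²*10 = (-1 - 5/2)²*10 = (-7/2)²*10 = (49/4)*10 = 245/2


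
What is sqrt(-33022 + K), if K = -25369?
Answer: I*sqrt(58391) ≈ 241.64*I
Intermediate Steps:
sqrt(-33022 + K) = sqrt(-33022 - 25369) = sqrt(-58391) = I*sqrt(58391)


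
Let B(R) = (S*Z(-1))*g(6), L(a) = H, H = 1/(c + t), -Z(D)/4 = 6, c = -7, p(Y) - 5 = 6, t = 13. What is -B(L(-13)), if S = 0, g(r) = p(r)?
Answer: 0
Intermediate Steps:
p(Y) = 11 (p(Y) = 5 + 6 = 11)
g(r) = 11
Z(D) = -24 (Z(D) = -4*6 = -24)
H = ⅙ (H = 1/(-7 + 13) = 1/6 = ⅙ ≈ 0.16667)
L(a) = ⅙
B(R) = 0 (B(R) = (0*(-24))*11 = 0*11 = 0)
-B(L(-13)) = -1*0 = 0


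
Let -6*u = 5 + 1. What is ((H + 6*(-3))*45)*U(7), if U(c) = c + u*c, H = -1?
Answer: 0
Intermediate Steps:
u = -1 (u = -(5 + 1)/6 = -1/6*6 = -1)
U(c) = 0 (U(c) = c - c = 0)
((H + 6*(-3))*45)*U(7) = ((-1 + 6*(-3))*45)*0 = ((-1 - 18)*45)*0 = -19*45*0 = -855*0 = 0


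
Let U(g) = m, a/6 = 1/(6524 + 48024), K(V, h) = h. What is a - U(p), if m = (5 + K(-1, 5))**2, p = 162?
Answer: -2727397/27274 ≈ -100.00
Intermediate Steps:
a = 3/27274 (a = 6/(6524 + 48024) = 6/54548 = 6*(1/54548) = 3/27274 ≈ 0.00010999)
m = 100 (m = (5 + 5)**2 = 10**2 = 100)
U(g) = 100
a - U(p) = 3/27274 - 1*100 = 3/27274 - 100 = -2727397/27274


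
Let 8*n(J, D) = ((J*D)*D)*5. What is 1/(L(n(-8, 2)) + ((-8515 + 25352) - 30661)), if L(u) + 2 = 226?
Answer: -1/13600 ≈ -7.3529e-5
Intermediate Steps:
n(J, D) = 5*J*D**2/8 (n(J, D) = (((J*D)*D)*5)/8 = (((D*J)*D)*5)/8 = ((J*D**2)*5)/8 = (5*J*D**2)/8 = 5*J*D**2/8)
L(u) = 224 (L(u) = -2 + 226 = 224)
1/(L(n(-8, 2)) + ((-8515 + 25352) - 30661)) = 1/(224 + ((-8515 + 25352) - 30661)) = 1/(224 + (16837 - 30661)) = 1/(224 - 13824) = 1/(-13600) = -1/13600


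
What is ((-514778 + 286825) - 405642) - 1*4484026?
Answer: -5117621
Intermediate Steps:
((-514778 + 286825) - 405642) - 1*4484026 = (-227953 - 405642) - 4484026 = -633595 - 4484026 = -5117621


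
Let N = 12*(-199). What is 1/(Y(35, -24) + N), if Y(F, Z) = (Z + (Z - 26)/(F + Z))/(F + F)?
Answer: -385/919537 ≈ -0.00041869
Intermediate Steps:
Y(F, Z) = (Z + (-26 + Z)/(F + Z))/(2*F) (Y(F, Z) = (Z + (-26 + Z)/(F + Z))/((2*F)) = (Z + (-26 + Z)/(F + Z))*(1/(2*F)) = (Z + (-26 + Z)/(F + Z))/(2*F))
N = -2388
1/(Y(35, -24) + N) = 1/((½)*(-26 - 24 + (-24)² + 35*(-24))/(35*(35 - 24)) - 2388) = 1/((½)*(1/35)*(-26 - 24 + 576 - 840)/11 - 2388) = 1/((½)*(1/35)*(1/11)*(-314) - 2388) = 1/(-157/385 - 2388) = 1/(-919537/385) = -385/919537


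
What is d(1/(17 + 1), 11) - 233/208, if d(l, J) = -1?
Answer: -441/208 ≈ -2.1202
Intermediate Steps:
d(1/(17 + 1), 11) - 233/208 = -1 - 233/208 = -441/208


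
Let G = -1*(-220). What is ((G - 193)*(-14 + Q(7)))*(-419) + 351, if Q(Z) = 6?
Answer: 90855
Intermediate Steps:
G = 220
((G - 193)*(-14 + Q(7)))*(-419) + 351 = ((220 - 193)*(-14 + 6))*(-419) + 351 = (27*(-8))*(-419) + 351 = -216*(-419) + 351 = 90504 + 351 = 90855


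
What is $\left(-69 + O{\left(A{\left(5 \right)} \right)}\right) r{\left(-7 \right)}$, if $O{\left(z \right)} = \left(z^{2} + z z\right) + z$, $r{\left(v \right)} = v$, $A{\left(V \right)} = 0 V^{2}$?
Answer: $483$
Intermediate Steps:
$A{\left(V \right)} = 0$
$O{\left(z \right)} = z + 2 z^{2}$ ($O{\left(z \right)} = \left(z^{2} + z^{2}\right) + z = 2 z^{2} + z = z + 2 z^{2}$)
$\left(-69 + O{\left(A{\left(5 \right)} \right)}\right) r{\left(-7 \right)} = \left(-69 + 0 \left(1 + 2 \cdot 0\right)\right) \left(-7\right) = \left(-69 + 0 \left(1 + 0\right)\right) \left(-7\right) = \left(-69 + 0 \cdot 1\right) \left(-7\right) = \left(-69 + 0\right) \left(-7\right) = \left(-69\right) \left(-7\right) = 483$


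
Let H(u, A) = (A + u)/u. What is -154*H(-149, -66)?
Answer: -33110/149 ≈ -222.21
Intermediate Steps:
H(u, A) = (A + u)/u
-154*H(-149, -66) = -154*(-66 - 149)/(-149) = -(-154)*(-215)/149 = -154*215/149 = -33110/149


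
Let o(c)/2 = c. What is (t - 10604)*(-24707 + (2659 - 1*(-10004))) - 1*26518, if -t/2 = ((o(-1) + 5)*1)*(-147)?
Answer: 117065250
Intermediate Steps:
o(c) = 2*c
t = 882 (t = -2*(2*(-1) + 5)*1*(-147) = -2*(-2 + 5)*1*(-147) = -2*3*1*(-147) = -6*(-147) = -2*(-441) = 882)
(t - 10604)*(-24707 + (2659 - 1*(-10004))) - 1*26518 = (882 - 10604)*(-24707 + (2659 - 1*(-10004))) - 1*26518 = -9722*(-24707 + (2659 + 10004)) - 26518 = -9722*(-24707 + 12663) - 26518 = -9722*(-12044) - 26518 = 117091768 - 26518 = 117065250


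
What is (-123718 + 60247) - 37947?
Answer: -101418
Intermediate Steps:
(-123718 + 60247) - 37947 = -63471 - 37947 = -101418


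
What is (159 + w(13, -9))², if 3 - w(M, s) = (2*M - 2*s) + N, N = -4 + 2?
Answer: 14400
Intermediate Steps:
N = -2
w(M, s) = 5 - 2*M + 2*s (w(M, s) = 3 - ((2*M - 2*s) - 2) = 3 - ((-2*s + 2*M) - 2) = 3 - (-2 - 2*s + 2*M) = 3 + (2 - 2*M + 2*s) = 5 - 2*M + 2*s)
(159 + w(13, -9))² = (159 + (5 - 2*13 + 2*(-9)))² = (159 + (5 - 26 - 18))² = (159 - 39)² = 120² = 14400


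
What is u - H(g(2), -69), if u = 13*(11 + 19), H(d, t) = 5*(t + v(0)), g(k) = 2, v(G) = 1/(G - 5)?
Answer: 736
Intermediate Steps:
v(G) = 1/(-5 + G)
H(d, t) = -1 + 5*t (H(d, t) = 5*(t + 1/(-5 + 0)) = 5*(t + 1/(-5)) = 5*(t - ⅕) = 5*(-⅕ + t) = -1 + 5*t)
u = 390 (u = 13*30 = 390)
u - H(g(2), -69) = 390 - (-1 + 5*(-69)) = 390 - (-1 - 345) = 390 - 1*(-346) = 390 + 346 = 736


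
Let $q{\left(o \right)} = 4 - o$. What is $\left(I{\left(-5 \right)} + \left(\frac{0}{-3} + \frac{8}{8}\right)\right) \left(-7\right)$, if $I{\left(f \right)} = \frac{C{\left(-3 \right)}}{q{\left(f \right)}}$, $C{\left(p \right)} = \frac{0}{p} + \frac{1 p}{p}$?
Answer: $- \frac{70}{9} \approx -7.7778$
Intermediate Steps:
$C{\left(p \right)} = 1$ ($C{\left(p \right)} = 0 + \frac{p}{p} = 0 + 1 = 1$)
$I{\left(f \right)} = \frac{1}{4 - f}$ ($I{\left(f \right)} = 1 \frac{1}{4 - f} = \frac{1}{4 - f}$)
$\left(I{\left(-5 \right)} + \left(\frac{0}{-3} + \frac{8}{8}\right)\right) \left(-7\right) = \left(- \frac{1}{-4 - 5} + \left(\frac{0}{-3} + \frac{8}{8}\right)\right) \left(-7\right) = \left(- \frac{1}{-9} + \left(0 \left(- \frac{1}{3}\right) + 8 \cdot \frac{1}{8}\right)\right) \left(-7\right) = \left(\left(-1\right) \left(- \frac{1}{9}\right) + \left(0 + 1\right)\right) \left(-7\right) = \left(\frac{1}{9} + 1\right) \left(-7\right) = \frac{10}{9} \left(-7\right) = - \frac{70}{9}$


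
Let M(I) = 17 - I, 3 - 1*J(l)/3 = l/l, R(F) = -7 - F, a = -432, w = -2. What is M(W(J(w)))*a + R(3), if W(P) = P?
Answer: -4762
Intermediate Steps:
J(l) = 6 (J(l) = 9 - 3*l/l = 9 - 3*1 = 9 - 3 = 6)
M(W(J(w)))*a + R(3) = (17 - 1*6)*(-432) + (-7 - 1*3) = (17 - 6)*(-432) + (-7 - 3) = 11*(-432) - 10 = -4752 - 10 = -4762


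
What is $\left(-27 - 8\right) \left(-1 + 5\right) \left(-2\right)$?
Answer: $280$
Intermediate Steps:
$\left(-27 - 8\right) \left(-1 + 5\right) \left(-2\right) = - 35 \cdot 4 \left(-2\right) = \left(-35\right) \left(-8\right) = 280$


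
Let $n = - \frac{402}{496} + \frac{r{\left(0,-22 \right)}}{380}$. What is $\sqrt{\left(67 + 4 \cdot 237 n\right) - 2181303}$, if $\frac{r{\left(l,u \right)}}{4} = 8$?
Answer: $\frac{i \sqrt{75695543193830}}{5890} \approx 1477.1 i$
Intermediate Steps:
$r{\left(l,u \right)} = 32$ ($r{\left(l,u \right)} = 4 \cdot 8 = 32$)
$n = - \frac{17111}{23560}$ ($n = - \frac{402}{496} + \frac{32}{380} = \left(-402\right) \frac{1}{496} + 32 \cdot \frac{1}{380} = - \frac{201}{248} + \frac{8}{95} = - \frac{17111}{23560} \approx -0.72627$)
$\sqrt{\left(67 + 4 \cdot 237 n\right) - 2181303} = \sqrt{\left(67 + 4 \cdot 237 \left(- \frac{17111}{23560}\right)\right) - 2181303} = \sqrt{\left(67 + 948 \left(- \frac{17111}{23560}\right)\right) - 2181303} = \sqrt{\left(67 - \frac{4055307}{5890}\right) - 2181303} = \sqrt{- \frac{3660677}{5890} - 2181303} = \sqrt{- \frac{12851535347}{5890}} = \frac{i \sqrt{75695543193830}}{5890}$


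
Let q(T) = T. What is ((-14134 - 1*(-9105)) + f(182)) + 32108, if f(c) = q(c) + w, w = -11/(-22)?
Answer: 54523/2 ≈ 27262.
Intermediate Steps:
w = 1/2 (w = -11*(-1/22) = 1/2 ≈ 0.50000)
f(c) = 1/2 + c (f(c) = c + 1/2 = 1/2 + c)
((-14134 - 1*(-9105)) + f(182)) + 32108 = ((-14134 - 1*(-9105)) + (1/2 + 182)) + 32108 = ((-14134 + 9105) + 365/2) + 32108 = (-5029 + 365/2) + 32108 = -9693/2 + 32108 = 54523/2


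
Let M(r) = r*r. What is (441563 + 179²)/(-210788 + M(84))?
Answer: -118401/50933 ≈ -2.3246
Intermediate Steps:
M(r) = r²
(441563 + 179²)/(-210788 + M(84)) = (441563 + 179²)/(-210788 + 84²) = (441563 + 32041)/(-210788 + 7056) = 473604/(-203732) = 473604*(-1/203732) = -118401/50933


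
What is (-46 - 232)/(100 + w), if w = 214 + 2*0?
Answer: -139/157 ≈ -0.88535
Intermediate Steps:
w = 214 (w = 214 + 0 = 214)
(-46 - 232)/(100 + w) = (-46 - 232)/(100 + 214) = -278/314 = -278*1/314 = -139/157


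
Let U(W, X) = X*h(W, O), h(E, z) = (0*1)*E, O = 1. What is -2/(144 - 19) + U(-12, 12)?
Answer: -2/125 ≈ -0.016000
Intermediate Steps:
h(E, z) = 0 (h(E, z) = 0*E = 0)
U(W, X) = 0 (U(W, X) = X*0 = 0)
-2/(144 - 19) + U(-12, 12) = -2/(144 - 19) + 0 = -2/125 + 0 = -2/125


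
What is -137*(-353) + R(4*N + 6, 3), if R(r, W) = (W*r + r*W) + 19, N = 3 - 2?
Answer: 48440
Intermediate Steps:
N = 1
R(r, W) = 19 + 2*W*r (R(r, W) = (W*r + W*r) + 19 = 2*W*r + 19 = 19 + 2*W*r)
-137*(-353) + R(4*N + 6, 3) = -137*(-353) + (19 + 2*3*(4*1 + 6)) = 48361 + (19 + 2*3*(4 + 6)) = 48361 + (19 + 2*3*10) = 48361 + (19 + 60) = 48361 + 79 = 48440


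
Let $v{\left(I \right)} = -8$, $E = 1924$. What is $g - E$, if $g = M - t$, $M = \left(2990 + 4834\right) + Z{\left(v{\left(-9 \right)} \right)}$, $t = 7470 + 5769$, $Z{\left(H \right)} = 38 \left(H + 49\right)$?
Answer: $-5781$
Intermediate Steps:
$Z{\left(H \right)} = 1862 + 38 H$ ($Z{\left(H \right)} = 38 \left(49 + H\right) = 1862 + 38 H$)
$t = 13239$
$M = 9382$ ($M = \left(2990 + 4834\right) + \left(1862 + 38 \left(-8\right)\right) = 7824 + \left(1862 - 304\right) = 7824 + 1558 = 9382$)
$g = -3857$ ($g = 9382 - 13239 = -3857$)
$g - E = -3857 - 1924 = -5781$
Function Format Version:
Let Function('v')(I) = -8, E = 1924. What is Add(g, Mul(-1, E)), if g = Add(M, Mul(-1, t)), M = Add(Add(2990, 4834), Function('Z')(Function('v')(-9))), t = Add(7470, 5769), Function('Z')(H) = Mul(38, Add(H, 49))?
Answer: -5781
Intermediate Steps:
Function('Z')(H) = Add(1862, Mul(38, H)) (Function('Z')(H) = Mul(38, Add(49, H)) = Add(1862, Mul(38, H)))
t = 13239
M = 9382 (M = Add(Add(2990, 4834), Add(1862, Mul(38, -8))) = Add(7824, Add(1862, -304)) = Add(7824, 1558) = 9382)
g = -3857 (g = Add(9382, Mul(-1, 13239)) = Add(9382, -13239) = -3857)
Add(g, Mul(-1, E)) = Add(-3857, Mul(-1, 1924)) = Add(-3857, -1924) = -5781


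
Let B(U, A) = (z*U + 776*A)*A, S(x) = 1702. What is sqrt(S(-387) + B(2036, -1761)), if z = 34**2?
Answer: I*sqrt(1738246178) ≈ 41692.0*I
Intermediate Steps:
z = 1156
B(U, A) = A*(776*A + 1156*U) (B(U, A) = (1156*U + 776*A)*A = (776*A + 1156*U)*A = A*(776*A + 1156*U))
sqrt(S(-387) + B(2036, -1761)) = sqrt(1702 + 4*(-1761)*(194*(-1761) + 289*2036)) = sqrt(1702 + 4*(-1761)*(-341634 + 588404)) = sqrt(1702 + 4*(-1761)*246770) = sqrt(1702 - 1738247880) = sqrt(-1738246178) = I*sqrt(1738246178)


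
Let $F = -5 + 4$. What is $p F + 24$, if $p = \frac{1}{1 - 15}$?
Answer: $\frac{337}{14} \approx 24.071$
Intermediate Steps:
$F = -1$
$p = - \frac{1}{14}$ ($p = \frac{1}{-14} = - \frac{1}{14} \approx -0.071429$)
$p F + 24 = \left(- \frac{1}{14}\right) \left(-1\right) + 24 = \frac{1}{14} + 24 = \frac{337}{14}$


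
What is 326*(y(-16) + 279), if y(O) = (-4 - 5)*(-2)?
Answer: 96822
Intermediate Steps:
y(O) = 18 (y(O) = -9*(-2) = 18)
326*(y(-16) + 279) = 326*(18 + 279) = 326*297 = 96822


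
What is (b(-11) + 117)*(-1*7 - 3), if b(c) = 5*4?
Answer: -1370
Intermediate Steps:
b(c) = 20
(b(-11) + 117)*(-1*7 - 3) = (20 + 117)*(-1*7 - 3) = 137*(-7 - 3) = 137*(-10) = -1370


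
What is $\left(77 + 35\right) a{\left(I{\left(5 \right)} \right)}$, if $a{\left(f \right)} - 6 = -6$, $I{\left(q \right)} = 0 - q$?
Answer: $0$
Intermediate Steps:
$I{\left(q \right)} = - q$
$a{\left(f \right)} = 0$ ($a{\left(f \right)} = 6 - 6 = 0$)
$\left(77 + 35\right) a{\left(I{\left(5 \right)} \right)} = \left(77 + 35\right) 0 = 112 \cdot 0 = 0$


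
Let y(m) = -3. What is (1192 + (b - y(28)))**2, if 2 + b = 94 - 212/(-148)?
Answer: 2272619584/1369 ≈ 1.6601e+6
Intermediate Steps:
b = 3457/37 (b = -2 + (94 - 212/(-148)) = -2 + (94 - 212*(-1/148)) = -2 + (94 + 53/37) = -2 + 3531/37 = 3457/37 ≈ 93.432)
(1192 + (b - y(28)))**2 = (1192 + (3457/37 - 1*(-3)))**2 = (1192 + (3457/37 + 3))**2 = (1192 + 3568/37)**2 = (47672/37)**2 = 2272619584/1369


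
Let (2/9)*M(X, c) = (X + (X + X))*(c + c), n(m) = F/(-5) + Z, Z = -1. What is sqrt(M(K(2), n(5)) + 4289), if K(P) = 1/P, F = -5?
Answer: sqrt(4289) ≈ 65.490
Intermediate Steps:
n(m) = 0 (n(m) = -5/(-5) - 1 = -5*(-1/5) - 1 = 1 - 1 = 0)
M(X, c) = 27*X*c (M(X, c) = 9*((X + (X + X))*(c + c))/2 = 9*((X + 2*X)*(2*c))/2 = 9*((3*X)*(2*c))/2 = 9*(6*X*c)/2 = 27*X*c)
sqrt(M(K(2), n(5)) + 4289) = sqrt(27*0/2 + 4289) = sqrt(27*(1/2)*0 + 4289) = sqrt(0 + 4289) = sqrt(4289)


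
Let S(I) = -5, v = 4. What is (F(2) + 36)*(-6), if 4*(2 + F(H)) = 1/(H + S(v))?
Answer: -407/2 ≈ -203.50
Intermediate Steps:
F(H) = -2 + 1/(4*(-5 + H)) (F(H) = -2 + 1/(4*(H - 5)) = -2 + 1/(4*(-5 + H)))
(F(2) + 36)*(-6) = ((41 - 8*2)/(4*(-5 + 2)) + 36)*(-6) = ((¼)*(41 - 16)/(-3) + 36)*(-6) = ((¼)*(-⅓)*25 + 36)*(-6) = (-25/12 + 36)*(-6) = (407/12)*(-6) = -407/2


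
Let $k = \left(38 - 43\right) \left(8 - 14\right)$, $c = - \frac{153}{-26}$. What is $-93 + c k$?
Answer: $\frac{1086}{13} \approx 83.538$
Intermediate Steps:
$c = \frac{153}{26}$ ($c = \left(-153\right) \left(- \frac{1}{26}\right) = \frac{153}{26} \approx 5.8846$)
$k = 30$ ($k = \left(-5\right) \left(-6\right) = 30$)
$-93 + c k = -93 + \frac{153}{26} \cdot 30 = -93 + \frac{2295}{13} = \frac{1086}{13}$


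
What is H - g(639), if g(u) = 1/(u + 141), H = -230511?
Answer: -179798581/780 ≈ -2.3051e+5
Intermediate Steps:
g(u) = 1/(141 + u)
H - g(639) = -230511 - 1/(141 + 639) = -230511 - 1/780 = -179798581/780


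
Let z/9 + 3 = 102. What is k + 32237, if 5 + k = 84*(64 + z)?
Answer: 112452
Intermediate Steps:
z = 891 (z = -27 + 9*102 = -27 + 918 = 891)
k = 80215 (k = -5 + 84*(64 + 891) = -5 + 84*955 = -5 + 80220 = 80215)
k + 32237 = 80215 + 32237 = 112452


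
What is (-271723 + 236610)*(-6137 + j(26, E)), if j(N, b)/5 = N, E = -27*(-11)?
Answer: 210923791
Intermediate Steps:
E = 297
j(N, b) = 5*N
(-271723 + 236610)*(-6137 + j(26, E)) = (-271723 + 236610)*(-6137 + 5*26) = -35113*(-6137 + 130) = -35113*(-6007) = 210923791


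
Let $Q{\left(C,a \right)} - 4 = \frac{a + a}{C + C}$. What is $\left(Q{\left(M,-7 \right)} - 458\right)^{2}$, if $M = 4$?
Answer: $\frac{3323329}{16} \approx 2.0771 \cdot 10^{5}$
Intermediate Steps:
$Q{\left(C,a \right)} = 4 + \frac{a}{C}$ ($Q{\left(C,a \right)} = 4 + \frac{a + a}{C + C} = 4 + \frac{2 a}{2 C} = 4 + 2 a \frac{1}{2 C} = 4 + \frac{a}{C}$)
$\left(Q{\left(M,-7 \right)} - 458\right)^{2} = \left(\left(4 - \frac{7}{4}\right) - 458\right)^{2} = \left(\frac{9}{4} - 458\right)^{2} = \left(- \frac{1823}{4}\right)^{2} = \frac{3323329}{16}$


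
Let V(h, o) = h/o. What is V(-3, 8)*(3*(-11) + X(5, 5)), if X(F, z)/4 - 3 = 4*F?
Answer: -177/8 ≈ -22.125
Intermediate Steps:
X(F, z) = 12 + 16*F (X(F, z) = 12 + 4*(4*F) = 12 + 16*F)
V(-3, 8)*(3*(-11) + X(5, 5)) = (-3/8)*(3*(-11) + (12 + 16*5)) = (-3*⅛)*(-33 + (12 + 80)) = -3*(-33 + 92)/8 = -3/8*59 = -177/8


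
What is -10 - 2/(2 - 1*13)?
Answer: -108/11 ≈ -9.8182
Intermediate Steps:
-10 - 2/(2 - 1*13) = -10 - 2/(2 - 13) = -10 - 2/(-11) = -10 - 2*(-1/11) = -10 + 2/11 = -108/11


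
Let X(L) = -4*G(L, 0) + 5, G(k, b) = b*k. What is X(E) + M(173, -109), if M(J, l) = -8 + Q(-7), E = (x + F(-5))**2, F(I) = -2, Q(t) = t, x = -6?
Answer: -10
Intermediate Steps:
E = 64 (E = (-6 - 2)**2 = (-8)**2 = 64)
M(J, l) = -15 (M(J, l) = -8 - 7 = -15)
X(L) = 5 (X(L) = -0*L + 5 = -4*0 + 5 = 0 + 5 = 5)
X(E) + M(173, -109) = 5 - 15 = -10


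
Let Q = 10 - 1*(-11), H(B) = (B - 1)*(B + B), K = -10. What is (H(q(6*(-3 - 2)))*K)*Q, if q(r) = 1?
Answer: 0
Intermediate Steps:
H(B) = 2*B*(-1 + B) (H(B) = (-1 + B)*(2*B) = 2*B*(-1 + B))
Q = 21 (Q = 10 + 11 = 21)
(H(q(6*(-3 - 2)))*K)*Q = ((2*1*(-1 + 1))*(-10))*21 = ((2*1*0)*(-10))*21 = (0*(-10))*21 = 0*21 = 0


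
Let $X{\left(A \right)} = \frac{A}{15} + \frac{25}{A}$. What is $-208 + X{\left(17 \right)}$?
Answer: $- \frac{52376}{255} \approx -205.4$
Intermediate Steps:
$X{\left(A \right)} = \frac{25}{A} + \frac{A}{15}$ ($X{\left(A \right)} = A \frac{1}{15} + \frac{25}{A} = \frac{A}{15} + \frac{25}{A} = \frac{25}{A} + \frac{A}{15}$)
$-208 + X{\left(17 \right)} = -208 + \left(\frac{25}{17} + \frac{1}{15} \cdot 17\right) = -208 + \left(25 \cdot \frac{1}{17} + \frac{17}{15}\right) = -208 + \left(\frac{25}{17} + \frac{17}{15}\right) = -208 + \frac{664}{255} = - \frac{52376}{255}$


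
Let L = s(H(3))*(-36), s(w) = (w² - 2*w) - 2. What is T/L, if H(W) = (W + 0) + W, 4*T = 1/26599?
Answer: -1/84265632 ≈ -1.1867e-8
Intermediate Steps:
T = 1/106396 (T = (¼)/26599 = (¼)*(1/26599) = 1/106396 ≈ 9.3988e-6)
H(W) = 2*W (H(W) = W + W = 2*W)
s(w) = -2 + w² - 2*w
L = -792 (L = (-2 + (2*3)² - 4*3)*(-36) = (-2 + 6² - 2*6)*(-36) = (-2 + 36 - 12)*(-36) = 22*(-36) = -792)
T/L = (1/106396)/(-792) = (1/106396)*(-1/792) = -1/84265632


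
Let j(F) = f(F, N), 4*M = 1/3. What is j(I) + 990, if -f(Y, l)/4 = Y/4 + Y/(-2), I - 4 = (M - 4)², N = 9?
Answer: 145345/144 ≈ 1009.3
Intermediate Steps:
M = 1/12 (M = (¼)/3 = (¼)*(⅓) = 1/12 ≈ 0.083333)
I = 2785/144 (I = 4 + (1/12 - 4)² = 4 + (-47/12)² = 4 + 2209/144 = 2785/144 ≈ 19.340)
f(Y, l) = Y (f(Y, l) = -4*(Y/4 + Y/(-2)) = -4*(Y*(¼) + Y*(-½)) = -4*(Y/4 - Y/2) = -(-1)*Y = Y)
j(F) = F
j(I) + 990 = 2785/144 + 990 = 145345/144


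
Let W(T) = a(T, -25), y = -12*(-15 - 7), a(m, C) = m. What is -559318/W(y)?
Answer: -279659/132 ≈ -2118.6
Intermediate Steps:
y = 264 (y = -12*(-22) = 264)
W(T) = T
-559318/W(y) = -559318/264 = -559318*1/264 = -279659/132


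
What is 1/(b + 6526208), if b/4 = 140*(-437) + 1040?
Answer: 1/6285648 ≈ 1.5909e-7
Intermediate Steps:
b = -240560 (b = 4*(140*(-437) + 1040) = 4*(-61180 + 1040) = 4*(-60140) = -240560)
1/(b + 6526208) = 1/(-240560 + 6526208) = 1/6285648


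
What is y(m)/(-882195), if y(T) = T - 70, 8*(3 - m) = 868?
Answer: 117/588130 ≈ 0.00019894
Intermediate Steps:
m = -211/2 (m = 3 - ⅛*868 = 3 - 217/2 = -211/2 ≈ -105.50)
y(T) = -70 + T
y(m)/(-882195) = (-70 - 211/2)/(-882195) = -351/2*(-1/882195) = 117/588130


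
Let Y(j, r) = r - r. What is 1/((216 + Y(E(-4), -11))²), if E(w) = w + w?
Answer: 1/46656 ≈ 2.1433e-5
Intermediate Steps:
E(w) = 2*w
Y(j, r) = 0
1/((216 + Y(E(-4), -11))²) = 1/((216 + 0)²) = 1/(216²) = 1/46656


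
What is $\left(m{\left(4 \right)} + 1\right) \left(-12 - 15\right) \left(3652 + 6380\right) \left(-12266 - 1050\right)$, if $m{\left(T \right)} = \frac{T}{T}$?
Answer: $7213650048$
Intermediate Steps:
$m{\left(T \right)} = 1$
$\left(m{\left(4 \right)} + 1\right) \left(-12 - 15\right) \left(3652 + 6380\right) \left(-12266 - 1050\right) = \left(1 + 1\right) \left(-12 - 15\right) \left(3652 + 6380\right) \left(-12266 - 1050\right) = 2 \left(-27\right) 10032 \left(-13316\right) = \left(-54\right) \left(-133586112\right) = 7213650048$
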